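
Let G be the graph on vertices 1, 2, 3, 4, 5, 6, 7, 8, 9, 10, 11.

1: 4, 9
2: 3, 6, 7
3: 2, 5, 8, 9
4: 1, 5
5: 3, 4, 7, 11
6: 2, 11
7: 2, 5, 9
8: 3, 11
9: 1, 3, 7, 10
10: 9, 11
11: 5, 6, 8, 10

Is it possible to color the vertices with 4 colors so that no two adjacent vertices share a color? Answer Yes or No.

The chromatic number is 3. The cycle 4-5-3-9-1-4 has odd length 5, so it cannot be 2-colored; at least 3 colors are needed.
3 colors suffice: 1=a, 2=b, 3=a, 4=c, 5=b, 6=c, 7=a, 8=b, 9=b, 10=c, 11=a.
Since 4 ≥ 3, a proper 4-coloring certainly exists.

Yes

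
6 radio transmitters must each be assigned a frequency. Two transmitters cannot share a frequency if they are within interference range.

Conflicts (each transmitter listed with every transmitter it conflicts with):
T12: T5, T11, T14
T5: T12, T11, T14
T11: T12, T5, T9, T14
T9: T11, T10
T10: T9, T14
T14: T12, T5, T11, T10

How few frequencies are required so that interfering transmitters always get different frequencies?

4

T12, T5, T11, T14 pairwise conflict, so at least 4 frequencies are needed.
4 frequencies suffice: T12=3, T5=4, T11=1, T9=2, T10=1, T14=2. Each listed conflict is separated.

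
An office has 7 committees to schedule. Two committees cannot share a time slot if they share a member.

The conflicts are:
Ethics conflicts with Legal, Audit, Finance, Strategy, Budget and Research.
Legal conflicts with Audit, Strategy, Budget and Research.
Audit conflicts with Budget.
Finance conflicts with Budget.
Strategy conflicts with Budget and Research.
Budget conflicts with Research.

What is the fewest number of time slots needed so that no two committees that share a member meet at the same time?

5

Ethics, Legal, Strategy, Budget, Research all conflict with each other, so at least 5 time slots are needed.
5 time slots suffice: Ethics=1, Legal=3, Audit=4, Finance=3, Strategy=4, Budget=2, Research=5. Every pair that conflicts lands in different time slots.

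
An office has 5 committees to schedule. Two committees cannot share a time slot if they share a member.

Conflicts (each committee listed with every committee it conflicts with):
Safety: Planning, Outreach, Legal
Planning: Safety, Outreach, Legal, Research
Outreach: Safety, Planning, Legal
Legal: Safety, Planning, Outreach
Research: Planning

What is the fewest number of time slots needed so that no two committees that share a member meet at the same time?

Safety, Planning, Outreach, Legal pairwise conflict, so at least 4 time slots are needed.
4 time slots suffice: time slot 1 → {Planning}; time slot 2 → {Outreach, Research}; time slot 3 → {Safety}; time slot 4 → {Legal}. No two conflicting committees share a time slot.

4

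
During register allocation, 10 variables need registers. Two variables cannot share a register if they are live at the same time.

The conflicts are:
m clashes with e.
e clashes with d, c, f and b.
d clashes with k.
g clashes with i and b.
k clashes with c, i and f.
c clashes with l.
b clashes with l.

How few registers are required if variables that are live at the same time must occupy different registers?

2

g and i conflict, so at least 2 registers are needed.
2 registers suffice: register 1 → {e, g, k, l}; register 2 → {m, d, c, i, f, b}. No two conflicting variables share a register.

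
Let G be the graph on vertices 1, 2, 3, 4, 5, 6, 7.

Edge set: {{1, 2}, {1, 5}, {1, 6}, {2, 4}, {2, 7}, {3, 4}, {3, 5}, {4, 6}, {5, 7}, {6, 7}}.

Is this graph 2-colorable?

No

The cycle 3-4-2-1-5-3 has odd length 5, so it cannot be 2-colored; at least 3 colors are needed.
So 2 colors are not enough.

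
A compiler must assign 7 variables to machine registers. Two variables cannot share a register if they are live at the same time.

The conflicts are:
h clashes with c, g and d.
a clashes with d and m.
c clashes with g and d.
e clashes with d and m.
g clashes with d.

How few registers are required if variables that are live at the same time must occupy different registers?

h, c, g, d pairwise conflict, so at least 4 registers are needed.
4 registers suffice: register 1 → {d, m}; register 2 → {a, c, e}; register 3 → {h}; register 4 → {g}. Each listed conflict is separated.

4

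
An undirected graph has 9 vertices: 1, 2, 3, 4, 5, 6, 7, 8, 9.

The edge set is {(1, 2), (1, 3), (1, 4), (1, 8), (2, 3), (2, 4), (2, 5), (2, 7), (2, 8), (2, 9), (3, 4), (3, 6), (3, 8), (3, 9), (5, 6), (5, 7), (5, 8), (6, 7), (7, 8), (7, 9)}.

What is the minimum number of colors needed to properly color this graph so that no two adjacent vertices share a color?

2, 5, 7, 8 form a clique, so at least 4 colors are needed.
A valid assignment using 4 colors: 1=yellow, 2=red, 3=blue, 4=green, 5=yellow, 6=red, 7=blue, 8=green, 9=green. Every edge joins two different colors.

4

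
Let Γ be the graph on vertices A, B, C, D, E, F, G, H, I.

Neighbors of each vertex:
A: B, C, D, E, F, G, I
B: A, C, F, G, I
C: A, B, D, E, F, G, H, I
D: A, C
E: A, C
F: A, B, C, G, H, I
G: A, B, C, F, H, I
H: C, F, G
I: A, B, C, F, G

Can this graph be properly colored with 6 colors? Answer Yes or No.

Yes

The chromatic number is 6. A, B, C, F, G, I are mutually adjacent (a clique of size 6), so at least 6 colors are needed.
6 colors suffice: A=2, B=6, C=1, D=3, E=3, F=4, G=3, H=2, I=5.
That is already a proper 6-coloring.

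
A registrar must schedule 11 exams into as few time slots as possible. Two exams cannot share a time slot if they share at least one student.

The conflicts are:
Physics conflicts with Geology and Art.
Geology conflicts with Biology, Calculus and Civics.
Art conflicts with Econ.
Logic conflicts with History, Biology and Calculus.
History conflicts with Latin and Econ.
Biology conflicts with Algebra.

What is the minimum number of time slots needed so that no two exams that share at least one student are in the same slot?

The cycle Physics-Art-Econ-History-Logic-Biology-Geology-Physics has odd length 7, so it cannot be 2-colored; at least 3 time slots are needed.
3 time slots suffice: time slot 1 → {Geology, Art, History, Algebra}; time slot 2 → {Physics, Latin, Biology, Calculus, Civics, Econ}; time slot 3 → {Logic}. Each listed conflict is separated.

3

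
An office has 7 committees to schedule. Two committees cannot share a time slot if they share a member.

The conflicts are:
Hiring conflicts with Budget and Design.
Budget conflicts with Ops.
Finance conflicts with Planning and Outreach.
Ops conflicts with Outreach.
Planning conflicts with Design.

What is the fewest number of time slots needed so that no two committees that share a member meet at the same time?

The cycle Finance-Outreach-Ops-Budget-Hiring-Design-Planning-Finance has odd length 7, so it cannot be 2-colored; at least 3 time slots are needed.
3 time slots suffice: time slot 1 → {Budget, Planning, Outreach}; time slot 2 → {Hiring, Finance, Ops}; time slot 3 → {Design}. Every pair that conflicts lands in different time slots.

3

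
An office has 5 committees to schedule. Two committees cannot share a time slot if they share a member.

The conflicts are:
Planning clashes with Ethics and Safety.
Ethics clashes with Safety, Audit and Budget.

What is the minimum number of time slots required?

3

Planning, Ethics, Safety all conflict with each other, so at least 3 time slots are needed.
3 time slots suffice: Planning=2, Ethics=1, Safety=3, Audit=2, Budget=2. Every pair that conflicts lands in different time slots.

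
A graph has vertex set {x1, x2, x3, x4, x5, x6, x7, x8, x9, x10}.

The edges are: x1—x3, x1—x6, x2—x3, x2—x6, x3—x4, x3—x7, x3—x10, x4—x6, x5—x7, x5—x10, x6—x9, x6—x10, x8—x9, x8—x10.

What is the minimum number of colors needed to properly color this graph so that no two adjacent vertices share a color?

x4 and x6 are adjacent, so at least 2 colors are needed.
2 colors suffice: x1=blue, x2=blue, x3=red, x4=blue, x5=red, x6=red, x7=blue, x8=red, x9=blue, x10=blue. Every edge joins two different colors.

2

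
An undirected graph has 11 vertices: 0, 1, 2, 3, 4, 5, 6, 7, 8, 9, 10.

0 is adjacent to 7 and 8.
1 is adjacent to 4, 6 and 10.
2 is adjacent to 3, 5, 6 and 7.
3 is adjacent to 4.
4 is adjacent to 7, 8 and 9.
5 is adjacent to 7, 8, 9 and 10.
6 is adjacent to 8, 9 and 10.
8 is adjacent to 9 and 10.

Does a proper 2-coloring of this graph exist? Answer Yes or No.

2, 5, 7 are mutually adjacent, so at least 3 colors are needed.
So 2 colors are not enough.

No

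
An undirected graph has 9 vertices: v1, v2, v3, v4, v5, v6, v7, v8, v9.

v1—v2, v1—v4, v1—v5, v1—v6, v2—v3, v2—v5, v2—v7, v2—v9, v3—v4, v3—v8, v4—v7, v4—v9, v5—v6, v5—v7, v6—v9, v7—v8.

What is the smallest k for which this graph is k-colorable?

v2, v5, v7 are pairwise adjacent, so at least 3 colors are needed.
3 colors suffice: color R → {v2, v4, v6, v8}; color B → {v1, v3, v7, v9}; color G → {v5}. No two adjacent vertices share a color.

3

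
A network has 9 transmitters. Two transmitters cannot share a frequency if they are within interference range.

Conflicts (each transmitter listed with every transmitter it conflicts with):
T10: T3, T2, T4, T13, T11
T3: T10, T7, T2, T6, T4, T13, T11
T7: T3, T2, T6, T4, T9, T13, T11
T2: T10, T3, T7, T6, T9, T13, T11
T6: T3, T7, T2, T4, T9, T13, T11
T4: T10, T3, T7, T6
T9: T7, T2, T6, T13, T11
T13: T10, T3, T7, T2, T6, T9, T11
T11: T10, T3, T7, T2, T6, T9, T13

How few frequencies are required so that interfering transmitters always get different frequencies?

T7, T2, T6, T9, T13, T11 are mutually in conflict, so at least 6 frequencies are needed.
6 frequencies suffice: frequency 1 → {T3, T9}; frequency 2 → {T2, T4}; frequency 3 → {T11}; frequency 4 → {T13}; frequency 5 → {T10, T6}; frequency 6 → {T7}. Each listed conflict is separated.

6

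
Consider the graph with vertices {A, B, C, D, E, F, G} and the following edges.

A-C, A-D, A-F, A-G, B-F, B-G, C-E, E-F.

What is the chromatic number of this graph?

C and E are adjacent, so at least 2 colors are needed.
2 colors suffice: A=red, B=red, C=blue, D=blue, E=red, F=blue, G=blue. No two adjacent vertices share a color.

2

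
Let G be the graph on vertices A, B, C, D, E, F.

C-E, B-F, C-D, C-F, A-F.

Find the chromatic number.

2

C and D are adjacent, so at least 2 colors are needed.
One proper 2-coloring: A=1, B=1, C=1, D=2, E=2, F=2. Each edge has distinct colors on its endpoints.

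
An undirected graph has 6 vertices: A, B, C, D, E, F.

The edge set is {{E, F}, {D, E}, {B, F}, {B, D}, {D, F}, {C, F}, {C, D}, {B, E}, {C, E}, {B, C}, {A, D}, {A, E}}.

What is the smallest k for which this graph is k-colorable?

5

B, C, D, E, F are pairwise adjacent (a clique of size 5), so at least 5 colors are needed.
5 colors suffice: color 1 → {E}; color 2 → {D}; color 3 → {A, F}; color 4 → {B}; color 5 → {C}. No two adjacent vertices share a color.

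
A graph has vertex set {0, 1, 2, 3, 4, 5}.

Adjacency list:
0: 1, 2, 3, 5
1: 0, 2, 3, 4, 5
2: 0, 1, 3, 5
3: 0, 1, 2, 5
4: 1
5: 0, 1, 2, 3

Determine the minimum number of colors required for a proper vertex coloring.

5

0, 1, 2, 3, 5 are mutually adjacent (a clique of size 5), so at least 5 colors are needed.
5 colors suffice: color red → {1}; color blue → {4, 5}; color green → {3}; color yellow → {0}; color purple → {2}. Every edge joins two different colors.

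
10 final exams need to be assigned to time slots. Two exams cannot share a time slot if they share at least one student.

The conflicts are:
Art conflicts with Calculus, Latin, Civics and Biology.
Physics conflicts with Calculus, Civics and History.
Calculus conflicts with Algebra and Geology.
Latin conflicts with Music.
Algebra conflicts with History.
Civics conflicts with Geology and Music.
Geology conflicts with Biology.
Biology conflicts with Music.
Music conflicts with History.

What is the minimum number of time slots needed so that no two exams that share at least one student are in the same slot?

2

Algebra and History conflict, so at least 2 time slots are needed.
2 time slots suffice: time slot 1 → {Calculus, Latin, Civics, Biology, History}; time slot 2 → {Art, Physics, Algebra, Geology, Music}. No two conflicting exams share a time slot.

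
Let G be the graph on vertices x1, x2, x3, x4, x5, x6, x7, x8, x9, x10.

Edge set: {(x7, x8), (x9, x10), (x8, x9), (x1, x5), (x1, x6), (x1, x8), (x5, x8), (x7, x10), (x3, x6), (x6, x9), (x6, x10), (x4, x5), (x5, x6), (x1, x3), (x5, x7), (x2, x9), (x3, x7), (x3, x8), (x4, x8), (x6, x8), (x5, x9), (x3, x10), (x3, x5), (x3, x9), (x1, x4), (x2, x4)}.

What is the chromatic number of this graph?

x1, x3, x5, x6, x8 are pairwise adjacent (a clique of size 5), so at least 5 colors are needed.
5 colors suffice: color R → {x2, x8, x10}; color B → {x3, x4}; color G → {x5}; color Y → {x1, x7, x9}; color P → {x6}. Every edge joins two different colors.

5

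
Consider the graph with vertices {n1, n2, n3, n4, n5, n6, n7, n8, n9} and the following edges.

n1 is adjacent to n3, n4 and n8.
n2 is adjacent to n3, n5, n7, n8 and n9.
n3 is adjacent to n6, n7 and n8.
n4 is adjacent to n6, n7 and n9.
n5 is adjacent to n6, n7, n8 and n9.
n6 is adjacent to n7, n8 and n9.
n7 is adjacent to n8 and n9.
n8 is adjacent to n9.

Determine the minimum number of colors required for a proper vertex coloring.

n2, n5, n7, n8, n9 form a clique, so at least 5 colors are needed.
5 colors suffice: color 1 → {n4, n8}; color 2 → {n1, n7}; color 3 → {n2, n6}; color 4 → {n3, n9}; color 5 → {n5}. No two adjacent vertices share a color.

5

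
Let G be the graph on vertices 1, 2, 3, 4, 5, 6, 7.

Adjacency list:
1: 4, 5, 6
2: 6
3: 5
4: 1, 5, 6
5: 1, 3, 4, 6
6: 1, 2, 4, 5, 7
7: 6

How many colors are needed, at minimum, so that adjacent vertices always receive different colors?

4

1, 4, 5, 6 are mutually adjacent (a clique of size 4), so at least 4 colors are needed.
4 colors suffice: color a → {3, 6}; color b → {2, 5, 7}; color c → {4}; color d → {1}. Each edge has distinct colors on its endpoints.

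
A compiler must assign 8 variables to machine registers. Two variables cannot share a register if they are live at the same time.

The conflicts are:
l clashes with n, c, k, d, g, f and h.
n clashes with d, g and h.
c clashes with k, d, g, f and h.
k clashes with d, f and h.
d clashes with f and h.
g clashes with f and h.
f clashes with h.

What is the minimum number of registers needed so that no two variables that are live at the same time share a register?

l, c, k, d, f, h are mutually in conflict, so at least 6 registers are needed.
A valid assignment using 6 registers: l=2, n=3, c=5, k=6, d=4, g=4, f=3, h=1. Each listed conflict is separated.

6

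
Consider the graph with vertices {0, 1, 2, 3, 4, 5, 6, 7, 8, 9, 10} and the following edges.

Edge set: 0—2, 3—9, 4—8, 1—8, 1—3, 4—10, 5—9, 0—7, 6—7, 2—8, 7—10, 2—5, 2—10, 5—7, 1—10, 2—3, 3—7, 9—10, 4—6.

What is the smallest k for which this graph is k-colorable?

2

3 and 9 are adjacent, so at least 2 colors are needed.
One proper 2-coloring: 0=blue, 1=red, 2=red, 3=blue, 4=red, 5=blue, 6=blue, 7=red, 8=blue, 9=red, 10=blue. Each edge has distinct colors on its endpoints.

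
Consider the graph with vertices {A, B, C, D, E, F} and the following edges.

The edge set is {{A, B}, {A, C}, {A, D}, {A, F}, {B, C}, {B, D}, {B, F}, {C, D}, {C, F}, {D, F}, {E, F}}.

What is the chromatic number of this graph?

A, B, C, D, F are pairwise adjacent (a clique of size 5), so at least 5 colors are needed.
A valid assignment using 5 colors: A=blue, B=purple, C=green, D=yellow, E=blue, F=red. Each edge has distinct colors on its endpoints.

5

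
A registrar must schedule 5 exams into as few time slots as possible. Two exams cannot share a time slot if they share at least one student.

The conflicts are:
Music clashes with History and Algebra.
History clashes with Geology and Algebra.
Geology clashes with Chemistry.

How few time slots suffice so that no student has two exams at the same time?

3

Music, History, Algebra pairwise conflict, so at least 3 time slots are needed.
3 time slots suffice: time slot 1 → {History, Chemistry}; time slot 2 → {Geology, Algebra}; time slot 3 → {Music}. Every pair that conflicts lands in different time slots.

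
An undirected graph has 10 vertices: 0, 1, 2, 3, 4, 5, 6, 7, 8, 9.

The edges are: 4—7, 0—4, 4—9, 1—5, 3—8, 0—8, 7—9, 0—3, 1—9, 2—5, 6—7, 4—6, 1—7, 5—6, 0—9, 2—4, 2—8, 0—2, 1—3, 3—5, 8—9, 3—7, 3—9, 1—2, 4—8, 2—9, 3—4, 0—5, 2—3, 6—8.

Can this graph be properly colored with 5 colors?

No

0, 2, 3, 4, 8, 9 form a clique, so at least 6 colors are needed.
So 5 colors are not enough.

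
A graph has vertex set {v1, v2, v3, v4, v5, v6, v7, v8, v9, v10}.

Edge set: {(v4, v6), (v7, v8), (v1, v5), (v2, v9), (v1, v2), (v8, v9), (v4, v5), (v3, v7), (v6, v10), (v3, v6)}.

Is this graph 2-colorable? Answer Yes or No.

The cycle v4-v6-v3-v7-v8-v9-v2-v1-v5-v4 has odd length 9, so it cannot be 2-colored; at least 3 colors are needed.
So 2 colors are not enough.

No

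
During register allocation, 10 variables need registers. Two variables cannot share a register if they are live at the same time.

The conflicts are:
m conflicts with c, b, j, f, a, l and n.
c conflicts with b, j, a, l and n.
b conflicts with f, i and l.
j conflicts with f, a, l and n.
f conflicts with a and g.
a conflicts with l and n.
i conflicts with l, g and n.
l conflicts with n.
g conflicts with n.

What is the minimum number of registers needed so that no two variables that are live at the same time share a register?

m, c, j, a, l, n pairwise conflict, so at least 6 registers are needed.
Using 6 registers: m=1, c=5, b=4, j=6, f=2, a=4, i=1, l=3, g=3, n=2. Every pair that conflicts lands in different registers.

6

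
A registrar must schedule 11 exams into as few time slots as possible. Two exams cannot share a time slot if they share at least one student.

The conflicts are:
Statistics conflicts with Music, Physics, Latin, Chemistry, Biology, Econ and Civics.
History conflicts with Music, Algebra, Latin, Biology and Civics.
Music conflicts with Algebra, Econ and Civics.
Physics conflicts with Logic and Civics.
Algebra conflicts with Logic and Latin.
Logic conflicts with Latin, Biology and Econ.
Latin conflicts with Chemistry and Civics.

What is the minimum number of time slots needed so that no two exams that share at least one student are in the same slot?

3

History, Music, Algebra all conflict with each other, so at least 3 time slots are needed.
3 time slots suffice: time slot 1 → {Statistics, History, Logic}; time slot 2 → {Music, Physics, Latin, Biology}; time slot 3 → {Algebra, Chemistry, Econ, Civics}. No two conflicting exams share a time slot.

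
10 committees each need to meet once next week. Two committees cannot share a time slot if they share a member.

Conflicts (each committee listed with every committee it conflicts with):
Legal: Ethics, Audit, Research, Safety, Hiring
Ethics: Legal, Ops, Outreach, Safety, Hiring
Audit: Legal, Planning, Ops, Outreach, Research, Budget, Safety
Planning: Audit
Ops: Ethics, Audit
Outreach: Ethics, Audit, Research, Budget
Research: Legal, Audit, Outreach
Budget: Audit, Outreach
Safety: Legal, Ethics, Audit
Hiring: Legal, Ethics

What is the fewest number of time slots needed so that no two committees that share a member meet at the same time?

3

Audit, Outreach, Budget are mutually in conflict, so at least 3 time slots are needed.
3 time slots suffice: time slot 1 → {Ethics, Audit}; time slot 2 → {Legal, Planning, Ops, Outreach}; time slot 3 → {Research, Budget, Safety, Hiring}. Each listed conflict is separated.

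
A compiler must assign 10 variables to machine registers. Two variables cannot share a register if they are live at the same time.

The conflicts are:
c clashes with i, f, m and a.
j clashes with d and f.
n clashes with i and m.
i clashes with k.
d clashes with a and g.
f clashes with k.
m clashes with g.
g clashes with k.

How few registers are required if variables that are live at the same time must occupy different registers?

The cycle m-g-k-i-n-m has odd length 5, so it cannot be 2-colored; at least 3 registers are needed.
3 registers suffice: register 1 → {c, n, d, k}; register 2 → {i, f, m, a}; register 3 → {j, g}. Each listed conflict is separated.

3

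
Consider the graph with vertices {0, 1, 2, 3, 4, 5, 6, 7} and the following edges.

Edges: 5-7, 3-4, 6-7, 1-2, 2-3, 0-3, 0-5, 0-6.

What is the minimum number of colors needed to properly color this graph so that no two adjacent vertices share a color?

2

1 and 2 are adjacent, so at least 2 colors are needed.
A valid assignment using 2 colors: 0=red, 1=blue, 2=red, 3=blue, 4=red, 5=blue, 6=blue, 7=red. Each edge has distinct colors on its endpoints.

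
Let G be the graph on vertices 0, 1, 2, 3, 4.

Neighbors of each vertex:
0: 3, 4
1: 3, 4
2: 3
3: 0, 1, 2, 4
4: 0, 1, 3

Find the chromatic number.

3

1, 3, 4 are mutually adjacent, so at least 3 colors are needed.
One proper 3-coloring: 0=green, 1=green, 2=blue, 3=red, 4=blue. Each edge has distinct colors on its endpoints.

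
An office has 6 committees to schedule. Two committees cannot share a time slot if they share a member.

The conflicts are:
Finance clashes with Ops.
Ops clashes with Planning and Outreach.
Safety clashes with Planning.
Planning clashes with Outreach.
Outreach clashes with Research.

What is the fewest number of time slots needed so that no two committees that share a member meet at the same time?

3

Ops, Planning, Outreach are mutually in conflict, so at least 3 time slots are needed.
Using 3 time slots: Finance=1, Ops=3, Safety=2, Planning=1, Outreach=2, Research=1. No two conflicting committees share a time slot.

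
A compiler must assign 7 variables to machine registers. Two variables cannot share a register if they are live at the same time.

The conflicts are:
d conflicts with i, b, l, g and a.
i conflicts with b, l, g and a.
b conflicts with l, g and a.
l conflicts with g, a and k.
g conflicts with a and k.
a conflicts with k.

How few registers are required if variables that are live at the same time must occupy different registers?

6

d, i, b, l, g, a are mutually in conflict, so at least 6 registers are needed.
6 registers suffice: register 1 → {l}; register 2 → {g}; register 3 → {a}; register 4 → {d, k}; register 5 → {i}; register 6 → {b}. Every pair that conflicts lands in different registers.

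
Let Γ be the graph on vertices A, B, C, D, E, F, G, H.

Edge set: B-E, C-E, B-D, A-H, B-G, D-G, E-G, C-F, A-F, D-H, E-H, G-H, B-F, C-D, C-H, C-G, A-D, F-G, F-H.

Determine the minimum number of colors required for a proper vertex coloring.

C, F, G, H form a clique, so at least 4 colors are needed.
4 colors suffice: A=2, B=1, C=4, D=3, E=3, F=3, G=2, H=1. No two adjacent vertices share a color.

4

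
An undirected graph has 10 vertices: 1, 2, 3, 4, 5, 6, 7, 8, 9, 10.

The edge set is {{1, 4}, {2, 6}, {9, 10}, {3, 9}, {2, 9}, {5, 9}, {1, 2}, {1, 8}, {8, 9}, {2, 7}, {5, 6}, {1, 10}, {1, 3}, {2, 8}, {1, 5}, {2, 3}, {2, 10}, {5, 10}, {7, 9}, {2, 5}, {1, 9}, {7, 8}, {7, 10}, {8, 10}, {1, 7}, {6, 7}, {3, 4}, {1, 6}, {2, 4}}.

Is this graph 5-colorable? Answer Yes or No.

No

1, 2, 7, 8, 9, 10 form a clique, so at least 6 colors are needed.
So 5 colors are not enough.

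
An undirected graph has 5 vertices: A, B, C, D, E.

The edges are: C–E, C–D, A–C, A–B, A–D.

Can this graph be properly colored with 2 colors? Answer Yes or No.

A, C, D are mutually adjacent, so at least 3 colors are needed.
So 2 colors are not enough.

No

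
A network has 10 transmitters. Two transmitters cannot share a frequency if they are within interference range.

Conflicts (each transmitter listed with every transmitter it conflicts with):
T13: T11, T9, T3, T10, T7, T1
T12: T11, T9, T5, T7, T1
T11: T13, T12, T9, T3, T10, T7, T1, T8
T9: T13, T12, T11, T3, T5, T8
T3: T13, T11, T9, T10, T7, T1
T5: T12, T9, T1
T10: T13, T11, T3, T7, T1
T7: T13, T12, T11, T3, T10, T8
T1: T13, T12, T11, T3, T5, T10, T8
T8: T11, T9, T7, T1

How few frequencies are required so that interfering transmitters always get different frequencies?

5

T13, T11, T3, T10, T7 are mutually in conflict, so at least 5 frequencies are needed.
5 frequencies suffice: frequency 1 → {T11, T5}; frequency 2 → {T9, T7, T1}; frequency 3 → {T12, T3, T8}; frequency 4 → {T13}; frequency 5 → {T10}. No two conflicting transmitters share a frequency.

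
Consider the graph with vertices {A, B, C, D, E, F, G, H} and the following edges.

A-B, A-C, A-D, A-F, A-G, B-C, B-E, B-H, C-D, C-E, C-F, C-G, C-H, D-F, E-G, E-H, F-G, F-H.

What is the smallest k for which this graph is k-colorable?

4

A, C, D, F form a clique, so at least 4 colors are needed.
A valid assignment using 4 colors: A=blue, B=green, C=red, D=yellow, E=blue, F=green, G=yellow, H=yellow. Every edge joins two different colors.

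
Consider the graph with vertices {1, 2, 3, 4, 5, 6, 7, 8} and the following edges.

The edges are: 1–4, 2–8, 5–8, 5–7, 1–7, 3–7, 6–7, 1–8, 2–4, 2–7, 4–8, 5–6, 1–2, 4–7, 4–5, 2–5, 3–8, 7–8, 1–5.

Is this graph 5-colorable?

No

1, 2, 4, 5, 7, 8 are pairwise adjacent (a clique of size 6), so at least 6 colors are needed.
So 5 colors are not enough.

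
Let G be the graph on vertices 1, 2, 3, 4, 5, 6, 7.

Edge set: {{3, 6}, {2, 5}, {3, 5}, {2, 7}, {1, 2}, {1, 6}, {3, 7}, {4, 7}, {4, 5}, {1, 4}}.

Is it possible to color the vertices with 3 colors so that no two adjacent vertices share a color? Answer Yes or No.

The chromatic number is 3. The cycle 4-1-6-3-7-4 has odd length 5, so it cannot be 2-colored; at least 3 colors are needed.
3 colors suffice: color a → {1, 5, 7}; color b → {2, 3, 4}; color c → {6}.
That is already a proper 3-coloring.

Yes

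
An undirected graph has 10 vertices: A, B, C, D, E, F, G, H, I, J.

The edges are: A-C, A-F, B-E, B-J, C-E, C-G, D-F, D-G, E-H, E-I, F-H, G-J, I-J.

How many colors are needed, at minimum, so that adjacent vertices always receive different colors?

The cycle H-F-A-C-E-H has odd length 5, so it cannot be 2-colored; at least 3 colors are needed.
3 colors suffice: color 1 → {E, F, J}; color 2 → {B, C, D, H, I}; color 3 → {A, G}. No two adjacent vertices share a color.

3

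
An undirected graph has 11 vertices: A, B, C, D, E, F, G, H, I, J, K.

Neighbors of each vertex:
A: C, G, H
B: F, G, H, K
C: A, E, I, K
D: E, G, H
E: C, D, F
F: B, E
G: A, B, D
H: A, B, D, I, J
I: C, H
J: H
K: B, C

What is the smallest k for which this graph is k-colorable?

The cycle C-E-D-H-I-C has odd length 5, so it cannot be 2-colored; at least 3 colors are needed.
3 colors suffice: color red → {C, F, G, H}; color blue → {A, B, D, I, J}; color green → {E, K}. Each edge has distinct colors on its endpoints.

3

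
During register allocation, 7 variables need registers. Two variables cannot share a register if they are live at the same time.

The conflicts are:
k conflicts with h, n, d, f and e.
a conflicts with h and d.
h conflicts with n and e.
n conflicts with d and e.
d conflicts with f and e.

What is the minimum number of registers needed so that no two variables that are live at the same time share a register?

k, h, n, e pairwise conflict, so at least 4 registers are needed.
A valid assignment using 4 registers: k=2, a=2, h=1, n=3, d=1, f=3, e=4. Each listed conflict is separated.

4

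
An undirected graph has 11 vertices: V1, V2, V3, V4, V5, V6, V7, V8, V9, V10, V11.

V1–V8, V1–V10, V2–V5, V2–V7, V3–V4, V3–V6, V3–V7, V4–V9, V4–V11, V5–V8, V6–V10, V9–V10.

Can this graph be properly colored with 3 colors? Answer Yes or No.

The chromatic number is 3. The cycle V9-V4-V3-V6-V10-V9 has odd length 5, so it cannot be 2-colored; at least 3 colors are needed.
3 colors suffice: V1=2, V2=1, V3=2, V4=1, V5=2, V6=3, V7=3, V8=1, V9=2, V10=1, V11=2.
That is already a proper 3-coloring.

Yes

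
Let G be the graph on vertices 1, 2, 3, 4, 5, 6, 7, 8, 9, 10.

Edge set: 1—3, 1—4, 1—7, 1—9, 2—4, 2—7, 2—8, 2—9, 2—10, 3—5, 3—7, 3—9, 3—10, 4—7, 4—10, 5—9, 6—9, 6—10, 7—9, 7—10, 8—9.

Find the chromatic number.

4

2, 4, 7, 10 form a clique, so at least 4 colors are needed.
A valid assignment using 4 colors: 1=green, 2=green, 3=yellow, 4=yellow, 5=blue, 6=blue, 7=blue, 8=blue, 9=red, 10=red. No two adjacent vertices share a color.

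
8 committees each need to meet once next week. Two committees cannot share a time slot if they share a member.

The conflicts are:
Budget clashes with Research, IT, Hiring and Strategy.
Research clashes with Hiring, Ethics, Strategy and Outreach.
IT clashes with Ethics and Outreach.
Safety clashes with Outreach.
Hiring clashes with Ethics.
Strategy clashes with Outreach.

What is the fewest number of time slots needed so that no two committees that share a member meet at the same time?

3

Budget, Research, Hiring pairwise conflict, so at least 3 time slots are needed.
A valid assignment using 3 time slots: Budget=2, Research=1, IT=1, Safety=1, Hiring=3, Ethics=2, Strategy=3, Outreach=2. Each listed conflict is separated.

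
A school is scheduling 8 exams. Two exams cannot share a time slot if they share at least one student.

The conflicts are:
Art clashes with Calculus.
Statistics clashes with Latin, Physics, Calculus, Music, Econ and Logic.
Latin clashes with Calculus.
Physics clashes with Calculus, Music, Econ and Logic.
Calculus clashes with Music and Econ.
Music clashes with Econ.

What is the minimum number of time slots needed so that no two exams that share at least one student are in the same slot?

Statistics, Physics, Calculus, Music, Econ are mutually in conflict, so at least 5 time slots are needed.
Using 5 time slots: Art=1, Statistics=1, Latin=3, Physics=3, Calculus=2, Music=4, Econ=5, Logic=2. Every pair that conflicts lands in different time slots.

5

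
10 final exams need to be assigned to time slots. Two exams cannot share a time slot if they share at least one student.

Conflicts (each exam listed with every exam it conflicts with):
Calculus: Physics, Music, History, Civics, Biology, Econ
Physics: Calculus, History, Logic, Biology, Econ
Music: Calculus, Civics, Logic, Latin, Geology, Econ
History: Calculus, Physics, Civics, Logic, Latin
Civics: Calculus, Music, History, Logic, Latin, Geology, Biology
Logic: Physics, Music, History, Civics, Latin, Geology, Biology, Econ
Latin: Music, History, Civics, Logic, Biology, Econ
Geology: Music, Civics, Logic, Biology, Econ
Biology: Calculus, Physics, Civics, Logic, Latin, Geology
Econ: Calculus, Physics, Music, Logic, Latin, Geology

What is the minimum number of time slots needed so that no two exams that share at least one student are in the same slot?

4

Music, Civics, Logic, Latin pairwise conflict, so at least 4 time slots are needed.
4 time slots suffice: time slot 1 → {Calculus, Logic}; time slot 2 → {Civics, Econ}; time slot 3 → {Physics, Latin, Geology}; time slot 4 → {Music, History, Biology}. Every pair that conflicts lands in different time slots.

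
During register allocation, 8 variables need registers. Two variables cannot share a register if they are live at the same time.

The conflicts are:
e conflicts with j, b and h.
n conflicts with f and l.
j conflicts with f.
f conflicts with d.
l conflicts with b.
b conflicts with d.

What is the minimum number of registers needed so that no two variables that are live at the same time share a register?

3

The cycle f-n-l-b-d-f has odd length 5, so it cannot be 2-colored; at least 3 registers are needed.
3 registers suffice: register 1 → {f, b, h}; register 2 → {e, l, d}; register 3 → {n, j}. No two conflicting variables share a register.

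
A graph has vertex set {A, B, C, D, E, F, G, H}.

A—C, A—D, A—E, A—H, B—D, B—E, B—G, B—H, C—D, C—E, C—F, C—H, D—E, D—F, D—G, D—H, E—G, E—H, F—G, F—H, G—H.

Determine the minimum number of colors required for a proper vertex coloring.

5

A, C, D, E, H are pairwise adjacent (a clique of size 5), so at least 5 colors are needed.
A valid assignment using 5 colors: A=purple, B=purple, C=yellow, D=red, E=green, F=green, G=yellow, H=blue. No two adjacent vertices share a color.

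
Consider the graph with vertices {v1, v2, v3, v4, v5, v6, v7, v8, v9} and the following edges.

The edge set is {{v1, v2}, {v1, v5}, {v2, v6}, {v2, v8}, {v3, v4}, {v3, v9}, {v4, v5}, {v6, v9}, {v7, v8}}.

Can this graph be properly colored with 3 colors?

The chromatic number is 3. The cycle v2-v6-v9-v3-v4-v5-v1-v2 has odd length 7, so it cannot be 2-colored; at least 3 colors are needed.
3 colors suffice: color 1 → {v2, v3, v5, v7}; color 2 → {v1, v4, v8, v9}; color 3 → {v6}.
That is already a proper 3-coloring.

Yes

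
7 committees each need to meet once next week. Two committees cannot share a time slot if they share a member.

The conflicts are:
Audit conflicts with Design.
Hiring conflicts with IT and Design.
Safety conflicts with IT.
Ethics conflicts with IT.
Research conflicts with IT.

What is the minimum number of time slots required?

Hiring and IT conflict, so at least 2 time slots are needed.
Using 2 time slots: Audit=2, Hiring=2, Safety=2, Ethics=2, Research=2, IT=1, Design=1. Every pair that conflicts lands in different time slots.

2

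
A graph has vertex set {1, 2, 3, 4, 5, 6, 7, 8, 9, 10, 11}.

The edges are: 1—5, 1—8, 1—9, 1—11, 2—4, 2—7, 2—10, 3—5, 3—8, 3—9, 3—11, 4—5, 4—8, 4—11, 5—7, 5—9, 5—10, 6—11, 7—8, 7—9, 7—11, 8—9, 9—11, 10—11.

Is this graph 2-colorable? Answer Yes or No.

No

1, 8, 9 form a triangle, so at least 3 colors are needed.
So 2 colors are not enough.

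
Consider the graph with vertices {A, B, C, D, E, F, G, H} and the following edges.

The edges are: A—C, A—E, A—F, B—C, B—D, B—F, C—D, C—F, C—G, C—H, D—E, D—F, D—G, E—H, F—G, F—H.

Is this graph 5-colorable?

Yes

The chromatic number is 4. C, D, F, G are mutually adjacent (a clique of size 4), so at least 4 colors are needed.
4 colors suffice: color 1 → {C, E}; color 2 → {F}; color 3 → {A, D, H}; color 4 → {B, G}.
Since 5 ≥ 4, a proper 5-coloring certainly exists.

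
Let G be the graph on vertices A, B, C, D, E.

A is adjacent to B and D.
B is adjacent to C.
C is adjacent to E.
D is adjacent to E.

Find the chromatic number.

3

The cycle C-B-A-D-E-C has odd length 5, so it cannot be 2-colored; at least 3 colors are needed.
One proper 3-coloring: A=1, B=2, C=1, D=3, E=2. Each edge has distinct colors on its endpoints.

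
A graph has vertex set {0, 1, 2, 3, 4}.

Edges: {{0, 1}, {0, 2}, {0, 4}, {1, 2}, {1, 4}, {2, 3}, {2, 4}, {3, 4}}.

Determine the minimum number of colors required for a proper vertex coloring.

4

0, 1, 2, 4 are pairwise adjacent (a clique of size 4), so at least 4 colors are needed.
4 colors suffice: color red → {2}; color blue → {4}; color green → {1, 3}; color yellow → {0}. Every edge joins two different colors.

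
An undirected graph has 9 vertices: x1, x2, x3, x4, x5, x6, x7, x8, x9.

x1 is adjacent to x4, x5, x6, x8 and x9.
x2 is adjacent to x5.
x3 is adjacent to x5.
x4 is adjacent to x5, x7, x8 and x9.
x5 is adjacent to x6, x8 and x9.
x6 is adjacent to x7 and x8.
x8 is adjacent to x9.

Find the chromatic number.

5

x1, x4, x5, x8, x9 are mutually adjacent (a clique of size 5), so at least 5 colors are needed.
One proper 5-coloring: x1=B, x2=B, x3=B, x4=Y, x5=R, x6=Y, x7=R, x8=G, x9=P. Each edge has distinct colors on its endpoints.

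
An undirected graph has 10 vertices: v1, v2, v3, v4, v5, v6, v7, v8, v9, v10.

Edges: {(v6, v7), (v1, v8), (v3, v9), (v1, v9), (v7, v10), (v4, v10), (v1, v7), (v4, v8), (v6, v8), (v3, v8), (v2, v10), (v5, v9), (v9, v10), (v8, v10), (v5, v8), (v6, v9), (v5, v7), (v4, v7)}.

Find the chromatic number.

v4, v8, v10 are pairwise adjacent, so at least 3 colors are needed.
A valid assignment using 3 colors: v1=blue, v2=red, v3=blue, v4=green, v5=blue, v6=blue, v7=red, v8=red, v9=red, v10=blue. No two adjacent vertices share a color.

3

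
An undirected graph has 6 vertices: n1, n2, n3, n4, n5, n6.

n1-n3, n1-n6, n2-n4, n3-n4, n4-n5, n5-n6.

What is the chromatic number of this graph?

3

The cycle n6-n1-n3-n4-n5-n6 has odd length 5, so it cannot be 2-colored; at least 3 colors are needed.
One proper 3-coloring: n1=3, n2=2, n3=2, n4=1, n5=2, n6=1. Every edge joins two different colors.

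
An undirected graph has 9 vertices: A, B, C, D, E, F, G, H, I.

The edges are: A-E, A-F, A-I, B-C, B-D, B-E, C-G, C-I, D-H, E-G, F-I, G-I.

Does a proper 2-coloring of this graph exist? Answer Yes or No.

No

A, F, I form a triangle, so at least 3 colors are needed.
So 2 colors are not enough.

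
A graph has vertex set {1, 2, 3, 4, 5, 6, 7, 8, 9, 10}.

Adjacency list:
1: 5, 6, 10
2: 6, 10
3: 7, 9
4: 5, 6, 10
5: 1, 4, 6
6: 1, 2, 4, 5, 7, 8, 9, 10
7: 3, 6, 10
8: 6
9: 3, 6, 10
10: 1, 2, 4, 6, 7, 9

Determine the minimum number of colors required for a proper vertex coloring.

4, 6, 10 are mutually adjacent, so at least 3 colors are needed.
3 colors suffice: color a → {3, 6}; color b → {5, 8, 10}; color c → {1, 2, 4, 7, 9}. Each edge has distinct colors on its endpoints.

3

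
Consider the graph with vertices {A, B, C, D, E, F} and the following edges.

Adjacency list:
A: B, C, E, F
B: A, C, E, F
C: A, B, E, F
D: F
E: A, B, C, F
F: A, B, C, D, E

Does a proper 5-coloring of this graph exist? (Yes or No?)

Yes

The chromatic number is 5. A, B, C, E, F form a clique, so at least 5 colors are needed.
5 colors suffice: color 1 → {F}; color 2 → {D, E}; color 3 → {A}; color 4 → {C}; color 5 → {B}.
That is already a proper 5-coloring.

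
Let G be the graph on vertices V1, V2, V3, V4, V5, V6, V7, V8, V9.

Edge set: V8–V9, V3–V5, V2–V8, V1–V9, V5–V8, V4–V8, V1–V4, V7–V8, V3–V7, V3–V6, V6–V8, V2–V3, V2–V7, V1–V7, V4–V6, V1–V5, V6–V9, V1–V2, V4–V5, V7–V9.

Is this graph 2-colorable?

V2, V7, V8 form a triangle, so at least 3 colors are needed.
So 2 colors are not enough.

No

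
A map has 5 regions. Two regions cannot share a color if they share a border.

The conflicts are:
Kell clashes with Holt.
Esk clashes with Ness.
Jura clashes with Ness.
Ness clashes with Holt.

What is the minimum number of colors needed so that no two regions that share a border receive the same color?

Jura and Ness conflict, so at least 2 colors are needed.
A valid assignment using 2 colors: Kell=1, Esk=2, Jura=2, Ness=1, Holt=2. Each listed conflict is separated.

2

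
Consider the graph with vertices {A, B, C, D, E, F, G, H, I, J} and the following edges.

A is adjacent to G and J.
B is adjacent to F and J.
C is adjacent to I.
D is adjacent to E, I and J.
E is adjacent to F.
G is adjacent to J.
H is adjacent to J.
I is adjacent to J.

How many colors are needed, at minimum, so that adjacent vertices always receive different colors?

3

A, G, J are mutually adjacent, so at least 3 colors are needed.
3 colors suffice: A=2, B=2, C=1, D=3, E=2, F=1, G=3, H=2, I=2, J=1. No two adjacent vertices share a color.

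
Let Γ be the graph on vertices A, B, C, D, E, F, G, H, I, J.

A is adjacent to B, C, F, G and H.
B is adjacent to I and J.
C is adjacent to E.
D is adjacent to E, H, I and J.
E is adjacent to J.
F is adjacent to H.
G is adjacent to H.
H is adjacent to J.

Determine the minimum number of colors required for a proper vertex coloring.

A, G, H are mutually adjacent, so at least 3 colors are needed.
3 colors suffice: color red → {A, I, J}; color blue → {B, E, H}; color green → {C, D, F, G}. No two adjacent vertices share a color.

3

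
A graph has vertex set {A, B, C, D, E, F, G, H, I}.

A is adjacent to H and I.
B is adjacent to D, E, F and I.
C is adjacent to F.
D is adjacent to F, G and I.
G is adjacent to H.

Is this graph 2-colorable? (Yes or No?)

No

B, D, I form a triangle, so at least 3 colors are needed.
So 2 colors are not enough.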